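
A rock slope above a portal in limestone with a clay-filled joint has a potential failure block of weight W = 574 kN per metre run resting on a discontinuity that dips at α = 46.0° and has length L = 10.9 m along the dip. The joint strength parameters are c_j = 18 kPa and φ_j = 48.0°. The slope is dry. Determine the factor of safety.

FS = 1.55

Resolving the block weight along and normal to the plane and applying the Mohr–Coulomb strength on the joint:
N' = W cosα = 574·cos46.0° = 398.7 kN/m
Driving force T = W sinα = 574·sin46.0° = 412.9 kN/m
Resisting force R = c_j·L + N'·tanφ_j = 18·10.9 + 398.7·tan48.0° = 196.2 + 442.8 = 639.0 kN/m
FS = R / T = 639.0 / 412.9 = 1.548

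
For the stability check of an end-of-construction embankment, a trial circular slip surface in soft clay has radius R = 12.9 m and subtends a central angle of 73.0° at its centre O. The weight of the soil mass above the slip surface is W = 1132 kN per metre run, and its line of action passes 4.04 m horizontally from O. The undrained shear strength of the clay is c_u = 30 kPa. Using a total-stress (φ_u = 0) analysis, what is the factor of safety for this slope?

FS = 1.39

Taking moments about the centre O, the resisting moment is provided by the undrained shear strength acting along the arc:
Arc length L_a = R·θ = 12.9·(73.0°·π/180) = 12.9·1.2741 = 16.44 m
M_R = c_u·L_a·R = 30·16.44·12.9 = 6360.6 kN·m/m
M_D = W·d = 1132·4.04 = 4573.3 kN·m/m
FS = M_R / M_D = 6360.6 / 4573.3 = 1.391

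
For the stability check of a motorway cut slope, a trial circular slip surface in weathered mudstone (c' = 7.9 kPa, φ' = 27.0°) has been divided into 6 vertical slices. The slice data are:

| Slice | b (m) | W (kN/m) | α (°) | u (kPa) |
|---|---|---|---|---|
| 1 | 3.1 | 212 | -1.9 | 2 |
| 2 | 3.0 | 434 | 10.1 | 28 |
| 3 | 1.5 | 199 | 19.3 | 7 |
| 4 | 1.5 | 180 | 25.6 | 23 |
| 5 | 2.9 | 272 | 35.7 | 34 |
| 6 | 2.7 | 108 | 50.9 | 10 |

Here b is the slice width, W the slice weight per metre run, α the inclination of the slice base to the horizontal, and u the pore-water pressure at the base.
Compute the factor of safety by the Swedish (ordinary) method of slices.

FS = 1.39

Ordinary method of slices: FS = Σ[c'·Δl_i + (W_i cosα_i − u_i·Δl_i)·tanφ'] / Σ W_i sinα_i, with Δl_i = b_i / cosα_i.
Slice 1: Δl = 3.1/cos(-1.9°) = 3.102 m; N'_1 = 212·cos(-1.9°) − 2·3.102 = 205.7; c'Δl = 24.50; W sinα = -7.0
Slice 2: Δl = 3.0/cos10.1° = 3.047 m; N'_2 = 434·cos10.1° − 28·3.047 = 342.0; c'Δl = 24.07; W sinα = 76.1
Slice 3: Δl = 1.5/cos19.3° = 1.589 m; N'_3 = 199·cos19.3° − 7·1.589 = 176.7; c'Δl = 12.56; W sinα = 65.8
Slice 4: Δl = 1.5/cos25.6° = 1.663 m; N'_4 = 180·cos25.6° − 23·1.663 = 124.1; c'Δl = 13.14; W sinα = 77.8
Slice 5: Δl = 2.9/cos35.7° = 3.571 m; N'_5 = 272·cos35.7° − 34·3.571 = 99.5; c'Δl = 28.21; W sinα = 158.7
Slice 6: Δl = 2.7/cos50.9° = 4.281 m; N'_6 = 108·cos50.9° − 10·4.281 = 25.3; c'Δl = 33.82; W sinα = 83.8
Σc'Δl = 136.3 kN/m; ΣN' = 973.2 kN/m; ΣW sinα = 455.2 kN/m
Resisting = 136.3 + 973.2·tan27.0° = 136.3 + 495.9 = 632.2 kN/m
FS = 632.2 / 455.2 = 1.389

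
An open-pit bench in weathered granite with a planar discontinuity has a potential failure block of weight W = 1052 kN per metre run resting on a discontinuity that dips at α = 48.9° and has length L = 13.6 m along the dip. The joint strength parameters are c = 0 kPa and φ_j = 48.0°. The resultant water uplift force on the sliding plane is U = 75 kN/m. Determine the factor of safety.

Resolving the block weight along and normal to the plane and applying the Mohr–Coulomb strength on the joint:
N' = W cosα − U = 1052·cos48.9° − 75 = 616.6 kN/m
Driving force T = W sinα = 1052·sin48.9° = 792.7 kN/m
Resisting force R = c·L + N'·tanφ_j = 0·13.6 + 616.6·tan48.0° = 0.0 + 684.8 = 684.8 kN/m
FS = R / T = 684.8 / 792.7 = 0.864

FS = 0.86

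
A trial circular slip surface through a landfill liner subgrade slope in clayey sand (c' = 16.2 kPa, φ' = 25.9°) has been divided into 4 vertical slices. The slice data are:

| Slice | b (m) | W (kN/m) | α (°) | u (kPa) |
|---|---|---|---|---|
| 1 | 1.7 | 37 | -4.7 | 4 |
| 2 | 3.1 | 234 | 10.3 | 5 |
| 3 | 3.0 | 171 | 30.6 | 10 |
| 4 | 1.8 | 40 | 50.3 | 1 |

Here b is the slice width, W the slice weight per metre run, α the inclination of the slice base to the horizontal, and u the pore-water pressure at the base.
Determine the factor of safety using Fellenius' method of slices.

Ordinary method of slices: FS = Σ[c'·Δl_i + (W_i cosα_i − u_i·Δl_i)·tanφ'] / Σ W_i sinα_i, with Δl_i = b_i / cosα_i.
Slice 1: Δl = 1.7/cos(-4.7°) = 1.706 m; N'_1 = 37·cos(-4.7°) − 4·1.706 = 30.1; c'Δl = 27.63; W sinα = -3.0
Slice 2: Δl = 3.1/cos10.3° = 3.151 m; N'_2 = 234·cos10.3° − 5·3.151 = 214.5; c'Δl = 51.04; W sinα = 41.8
Slice 3: Δl = 3.0/cos30.6° = 3.485 m; N'_3 = 171·cos30.6° − 10·3.485 = 112.3; c'Δl = 56.46; W sinα = 87.0
Slice 4: Δl = 1.8/cos50.3° = 2.818 m; N'_4 = 40·cos50.3° − 1·2.818 = 22.7; c'Δl = 45.65; W sinα = 30.8
Σc'Δl = 180.8 kN/m; ΣN' = 379.6 kN/m; ΣW sinα = 156.6 kN/m
Resisting = 180.8 + 379.6·tan25.9° = 180.8 + 184.3 = 365.1 kN/m
FS = 365.1 / 156.6 = 2.331

FS = 2.33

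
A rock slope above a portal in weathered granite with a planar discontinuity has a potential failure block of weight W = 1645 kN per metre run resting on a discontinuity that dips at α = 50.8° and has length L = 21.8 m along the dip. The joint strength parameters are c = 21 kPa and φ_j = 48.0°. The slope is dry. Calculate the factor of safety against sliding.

FS = 1.26

Resolving the block weight along and normal to the plane and applying the Mohr–Coulomb strength on the joint:
N' = W cosα = 1645·cos50.8° = 1039.7 kN/m
Driving force T = W sinα = 1645·sin50.8° = 1274.8 kN/m
Resisting force R = c·L + N'·tanφ_j = 21·21.8 + 1039.7·tan48.0° = 457.8 + 1154.7 = 1612.5 kN/m
FS = R / T = 1612.5 / 1274.8 = 1.265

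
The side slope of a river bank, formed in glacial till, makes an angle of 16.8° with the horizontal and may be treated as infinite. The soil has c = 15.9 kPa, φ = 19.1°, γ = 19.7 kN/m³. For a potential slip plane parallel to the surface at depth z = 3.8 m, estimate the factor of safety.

For an infinite slope with a slip plane parallel to the surface (no pore pressure): FS = [c + γz cos²β tanφ] / [γz sinβ cosβ].
γz = 19.7·3.8 = 74.86 kN/m²
Numerator = 15.9 + 74.86·cos²16.8°·tan19.1° = 15.9 + 74.86·0.9165·0.3463 = 39.657 kPa
Denominator = 74.86·sin16.8°·cos16.8° = 74.86·0.2890·0.9573 = 20.713 kPa
FS = 39.657 / 20.713 = 1.915

FS = 1.91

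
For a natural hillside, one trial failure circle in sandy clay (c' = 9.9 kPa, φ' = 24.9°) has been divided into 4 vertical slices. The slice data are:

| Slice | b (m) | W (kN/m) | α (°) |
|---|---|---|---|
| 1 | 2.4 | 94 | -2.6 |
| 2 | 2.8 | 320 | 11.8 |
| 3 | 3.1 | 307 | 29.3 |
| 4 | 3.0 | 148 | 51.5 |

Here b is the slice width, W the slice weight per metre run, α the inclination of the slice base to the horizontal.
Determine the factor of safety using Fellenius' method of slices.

Ordinary method of slices: FS = Σ[c'·Δl_i + (W_i cosα_i)·tanφ'] / Σ W_i sinα_i, with Δl_i = b_i / cosα_i.
Slice 1: Δl = 2.4/cos(-2.6°) = 2.402 m; N'_1 = 94·cos(-2.6°) = 93.9; c'Δl = 23.78; W sinα = -4.3
Slice 2: Δl = 2.8/cos11.8° = 2.860 m; N'_2 = 320·cos11.8° = 313.2; c'Δl = 28.32; W sinα = 65.4
Slice 3: Δl = 3.1/cos29.3° = 3.555 m; N'_3 = 307·cos29.3° = 267.7; c'Δl = 35.19; W sinα = 150.2
Slice 4: Δl = 3.0/cos51.5° = 4.819 m; N'_4 = 148·cos51.5° = 92.1; c'Δl = 47.71; W sinα = 115.8
Σc'Δl = 135.0 kN/m; ΣN' = 767.0 kN/m; ΣW sinα = 327.2 kN/m
Resisting = 135.0 + 767.0·tan24.9° = 135.0 + 356.0 = 491.0 kN/m
FS = 491.0 / 327.2 = 1.501

FS = 1.50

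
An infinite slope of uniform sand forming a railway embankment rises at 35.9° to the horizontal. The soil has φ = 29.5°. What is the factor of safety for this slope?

FS = 0.78

For a dry cohesionless infinite slope the factor of safety is FS = tanφ / tanβ.
FS = tan29.5° / tan35.9° = 0.5658 / 0.7239 = 0.782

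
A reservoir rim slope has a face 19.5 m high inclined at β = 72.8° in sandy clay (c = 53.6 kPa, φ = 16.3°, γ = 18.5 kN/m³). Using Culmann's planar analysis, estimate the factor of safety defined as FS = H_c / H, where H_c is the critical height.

FS = 1.22

H_c = (4c/γ) · sinβ cosφ / [1 − cos(β − φ)]
    = (4·53.6/18.5) · sin72.8°·cos16.3° / [1 − cos56.5°]
    = 11.589 · 0.9169 / 0.4481 = 23.72 m
FS = H_c / H = 23.72 / 19.5 = 1.216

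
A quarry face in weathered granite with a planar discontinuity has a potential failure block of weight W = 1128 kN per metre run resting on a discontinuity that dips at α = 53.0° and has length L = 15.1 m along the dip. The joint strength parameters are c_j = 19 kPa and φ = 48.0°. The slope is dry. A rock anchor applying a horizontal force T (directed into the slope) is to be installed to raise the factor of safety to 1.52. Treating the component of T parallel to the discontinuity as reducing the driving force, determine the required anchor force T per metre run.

Resolving forces along and normal to the sliding plane, with the horizontal anchor force T adding T·sinα to the effective normal force and T·cosα acting up the plane against the driving force:
FS = [c_jL + (W cosα + T sinα) tanφ] / [W sinα − T cosα]
Without the anchor: N' = 678.8 kN/m, driving T_d = 900.9 kN/m, resisting R = 19·15.1 + 678.8·tan48.0° = 1040.8 kN/m, FS = 1.16.
Setting FS = 1.52 and solving for T:
1.52·(900.9 − T cos53.0°) = 1040.8 + T sin53.0°·tan48.0°
T·(sin53.0°·tan48.0° + 1.52·cos53.0°) = 1.52·900.9 − 1040.8
T·(0.7986·1.1106 + 1.52·0.6018) = 1369.3 − 1040.8 = 328.5
T·1.8017 = 328.5
T = 182.3 kN/m

T = 182 kN/m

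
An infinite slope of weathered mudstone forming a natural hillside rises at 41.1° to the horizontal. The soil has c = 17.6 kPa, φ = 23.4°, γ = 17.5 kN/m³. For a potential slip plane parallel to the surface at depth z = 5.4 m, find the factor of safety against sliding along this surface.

For an infinite slope with a slip plane parallel to the surface (no pore pressure): FS = [c + γz cos²β tanφ] / [γz sinβ cosβ].
γz = 17.5·5.4 = 94.50 kN/m²
Numerator = 17.6 + 94.50·cos²41.1°·tan23.4° = 17.6 + 94.50·0.5679·0.4327 = 40.822 kPa
Denominator = 94.50·sin41.1°·cos41.1° = 94.50·0.6574·0.7536 = 46.813 kPa
FS = 40.822 / 46.813 = 0.872

FS = 0.87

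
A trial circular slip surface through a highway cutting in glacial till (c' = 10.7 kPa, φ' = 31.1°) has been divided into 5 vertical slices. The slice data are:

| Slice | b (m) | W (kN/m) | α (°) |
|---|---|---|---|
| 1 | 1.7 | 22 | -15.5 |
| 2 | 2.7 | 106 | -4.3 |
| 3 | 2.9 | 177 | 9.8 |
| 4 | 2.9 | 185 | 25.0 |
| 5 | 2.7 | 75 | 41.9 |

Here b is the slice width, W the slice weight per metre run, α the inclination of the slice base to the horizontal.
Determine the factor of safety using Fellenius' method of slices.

Ordinary method of slices: FS = Σ[c'·Δl_i + (W_i cosα_i)·tanφ'] / Σ W_i sinα_i, with Δl_i = b_i / cosα_i.
Slice 1: Δl = 1.7/cos(-15.5°) = 1.764 m; N'_1 = 22·cos(-15.5°) = 21.2; c'Δl = 18.88; W sinα = -5.9
Slice 2: Δl = 2.7/cos(-4.3°) = 2.708 m; N'_2 = 106·cos(-4.3°) = 105.7; c'Δl = 28.97; W sinα = -7.9
Slice 3: Δl = 2.9/cos9.8° = 2.943 m; N'_3 = 177·cos9.8° = 174.4; c'Δl = 31.49; W sinα = 30.1
Slice 4: Δl = 2.9/cos25.0° = 3.200 m; N'_4 = 185·cos25.0° = 167.7; c'Δl = 34.24; W sinα = 78.2
Slice 5: Δl = 2.7/cos41.9° = 3.628 m; N'_5 = 75·cos41.9° = 55.8; c'Δl = 38.81; W sinα = 50.1
Σc'Δl = 152.4 kN/m; ΣN' = 524.8 kN/m; ΣW sinα = 144.6 kN/m
Resisting = 152.4 + 524.8·tan31.1° = 152.4 + 316.6 = 469.0 kN/m
FS = 469.0 / 144.6 = 3.244

FS = 3.24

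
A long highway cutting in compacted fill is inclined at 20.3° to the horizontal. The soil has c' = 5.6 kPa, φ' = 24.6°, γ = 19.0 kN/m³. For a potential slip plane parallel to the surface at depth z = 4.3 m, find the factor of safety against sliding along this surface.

FS = 1.45

For an infinite slope with a slip plane parallel to the surface (no pore pressure): FS = [c' + γz cos²β tanφ'] / [γz sinβ cosβ].
γz = 19.0·4.3 = 81.70 kN/m²
Numerator = 5.6 + 81.70·cos²20.3°·tan24.6° = 5.6 + 81.70·0.8796·0.4578 = 38.503 kPa
Denominator = 81.70·sin20.3°·cos20.3° = 81.70·0.3469·0.9379 = 26.584 kPa
FS = 38.503 / 26.584 = 1.448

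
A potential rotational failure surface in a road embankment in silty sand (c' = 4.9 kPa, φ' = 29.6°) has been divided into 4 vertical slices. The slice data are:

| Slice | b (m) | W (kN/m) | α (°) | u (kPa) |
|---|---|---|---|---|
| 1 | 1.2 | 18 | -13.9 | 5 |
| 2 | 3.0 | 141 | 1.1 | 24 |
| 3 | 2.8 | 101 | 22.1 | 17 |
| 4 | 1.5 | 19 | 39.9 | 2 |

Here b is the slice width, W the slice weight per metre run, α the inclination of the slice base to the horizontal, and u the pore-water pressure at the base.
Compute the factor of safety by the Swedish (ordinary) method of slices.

FS = 2.49

Ordinary method of slices: FS = Σ[c'·Δl_i + (W_i cosα_i − u_i·Δl_i)·tanφ'] / Σ W_i sinα_i, with Δl_i = b_i / cosα_i.
Slice 1: Δl = 1.2/cos(-13.9°) = 1.236 m; N'_1 = 18·cos(-13.9°) − 5·1.236 = 11.3; c'Δl = 6.06; W sinα = -4.3
Slice 2: Δl = 3.0/cos1.1° = 3.001 m; N'_2 = 141·cos1.1° − 24·3.001 = 69.0; c'Δl = 14.70; W sinα = 2.7
Slice 3: Δl = 2.8/cos22.1° = 3.022 m; N'_3 = 101·cos22.1° − 17·3.022 = 42.2; c'Δl = 14.81; W sinα = 38.0
Slice 4: Δl = 1.5/cos39.9° = 1.955 m; N'_4 = 19·cos39.9° − 2·1.955 = 10.7; c'Δl = 9.58; W sinα = 12.2
Σc'Δl = 45.1 kN/m; ΣN' = 133.1 kN/m; ΣW sinα = 48.6 kN/m
Resisting = 45.1 + 133.1·tan29.6° = 45.1 + 75.6 = 120.8 kN/m
FS = 120.8 / 48.6 = 2.487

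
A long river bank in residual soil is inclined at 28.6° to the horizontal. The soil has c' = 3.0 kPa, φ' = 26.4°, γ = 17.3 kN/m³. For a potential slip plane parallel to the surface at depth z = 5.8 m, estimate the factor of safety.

For an infinite slope with a slip plane parallel to the surface (no pore pressure): FS = [c' + γz cos²β tanφ'] / [γz sinβ cosβ].
γz = 17.3·5.8 = 100.34 kN/m²
Numerator = 3.0 + 100.34·cos²28.6°·tan26.4° = 3.0 + 100.34·0.7709·0.4964 = 41.396 kPa
Denominator = 100.34·sin28.6°·cos28.6° = 100.34·0.4787·0.8780 = 42.171 kPa
FS = 41.396 / 42.171 = 0.982

FS = 0.98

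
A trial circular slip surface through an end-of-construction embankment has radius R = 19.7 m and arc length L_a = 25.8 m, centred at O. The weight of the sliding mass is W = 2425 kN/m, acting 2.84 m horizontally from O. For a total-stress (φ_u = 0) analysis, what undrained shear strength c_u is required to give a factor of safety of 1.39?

FS = c_u·L_a·R / (W·d), so c_u = FS·W·d / (L_a·R).
c_u = 1.39·2425·2.84 / (25.80·19.7) = 9572.9 / 508.26 = 18.83 kPa

c_u = 18.8 kPa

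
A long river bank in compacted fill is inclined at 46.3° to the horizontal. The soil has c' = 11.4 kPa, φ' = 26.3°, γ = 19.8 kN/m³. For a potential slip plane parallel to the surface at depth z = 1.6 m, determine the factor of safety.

FS = 1.19

For an infinite slope with a slip plane parallel to the surface (no pore pressure): FS = [c' + γz cos²β tanφ'] / [γz sinβ cosβ].
γz = 19.8·1.6 = 31.68 kN/m²
Numerator = 11.4 + 31.68·cos²46.3°·tan26.3° = 11.4 + 31.68·0.4773·0.4942 = 18.873 kPa
Denominator = 31.68·sin46.3°·cos46.3° = 31.68·0.7230·0.6909 = 15.824 kPa
FS = 18.873 / 15.824 = 1.193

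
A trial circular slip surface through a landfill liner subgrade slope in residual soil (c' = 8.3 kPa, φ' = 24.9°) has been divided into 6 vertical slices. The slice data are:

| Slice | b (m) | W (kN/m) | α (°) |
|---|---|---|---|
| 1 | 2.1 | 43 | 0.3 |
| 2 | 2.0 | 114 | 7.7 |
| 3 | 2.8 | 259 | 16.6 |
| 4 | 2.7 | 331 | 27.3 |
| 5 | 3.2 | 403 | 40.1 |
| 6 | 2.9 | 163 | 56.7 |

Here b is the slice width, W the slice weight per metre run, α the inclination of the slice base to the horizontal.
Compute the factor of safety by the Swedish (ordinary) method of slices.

FS = 1.05

Ordinary method of slices: FS = Σ[c'·Δl_i + (W_i cosα_i)·tanφ'] / Σ W_i sinα_i, with Δl_i = b_i / cosα_i.
Slice 1: Δl = 2.1/cos0.3° = 2.100 m; N'_1 = 43·cos0.3° = 43.0; c'Δl = 17.43; W sinα = 0.2
Slice 2: Δl = 2.0/cos7.7° = 2.018 m; N'_2 = 114·cos7.7° = 113.0; c'Δl = 16.75; W sinα = 15.3
Slice 3: Δl = 2.8/cos16.6° = 2.922 m; N'_3 = 259·cos16.6° = 248.2; c'Δl = 24.25; W sinα = 74.0
Slice 4: Δl = 2.7/cos27.3° = 3.038 m; N'_4 = 331·cos27.3° = 294.1; c'Δl = 25.22; W sinα = 151.8
Slice 5: Δl = 3.2/cos40.1° = 4.183 m; N'_5 = 403·cos40.1° = 308.3; c'Δl = 34.72; W sinα = 259.6
Slice 6: Δl = 2.9/cos56.7° = 5.282 m; N'_6 = 163·cos56.7° = 89.5; c'Δl = 43.84; W sinα = 136.2
Σc'Δl = 162.2 kN/m; ΣN' = 1096.1 kN/m; ΣW sinα = 637.1 kN/m
Resisting = 162.2 + 1096.1·tan24.9° = 162.2 + 508.8 = 671.0 kN/m
FS = 671.0 / 637.1 = 1.053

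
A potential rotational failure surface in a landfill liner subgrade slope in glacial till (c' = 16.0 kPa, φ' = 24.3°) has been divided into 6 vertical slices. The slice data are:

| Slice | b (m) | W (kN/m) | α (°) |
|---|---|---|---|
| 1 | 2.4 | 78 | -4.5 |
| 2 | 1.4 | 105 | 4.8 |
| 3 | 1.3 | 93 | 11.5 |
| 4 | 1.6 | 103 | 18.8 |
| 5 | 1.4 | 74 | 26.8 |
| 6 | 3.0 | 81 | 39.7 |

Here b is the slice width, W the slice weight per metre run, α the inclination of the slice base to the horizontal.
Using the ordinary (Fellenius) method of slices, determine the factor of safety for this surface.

Ordinary method of slices: FS = Σ[c'·Δl_i + (W_i cosα_i)·tanφ'] / Σ W_i sinα_i, with Δl_i = b_i / cosα_i.
Slice 1: Δl = 2.4/cos(-4.5°) = 2.407 m; N'_1 = 78·cos(-4.5°) = 77.8; c'Δl = 38.52; W sinα = -6.1
Slice 2: Δl = 1.4/cos4.8° = 1.405 m; N'_2 = 105·cos4.8° = 104.6; c'Δl = 22.48; W sinα = 8.8
Slice 3: Δl = 1.3/cos11.5° = 1.327 m; N'_3 = 93·cos11.5° = 91.1; c'Δl = 21.23; W sinα = 18.5
Slice 4: Δl = 1.6/cos18.8° = 1.690 m; N'_4 = 103·cos18.8° = 97.5; c'Δl = 27.04; W sinα = 33.2
Slice 5: Δl = 1.4/cos26.8° = 1.568 m; N'_5 = 74·cos26.8° = 66.1; c'Δl = 25.10; W sinα = 33.4
Slice 6: Δl = 3.0/cos39.7° = 3.899 m; N'_6 = 81·cos39.7° = 62.3; c'Δl = 62.39; W sinα = 51.7
Σc'Δl = 196.7 kN/m; ΣN' = 499.4 kN/m; ΣW sinα = 139.5 kN/m
Resisting = 196.7 + 499.4·tan24.3° = 196.7 + 225.5 = 422.2 kN/m
FS = 422.2 / 139.5 = 3.027

FS = 3.03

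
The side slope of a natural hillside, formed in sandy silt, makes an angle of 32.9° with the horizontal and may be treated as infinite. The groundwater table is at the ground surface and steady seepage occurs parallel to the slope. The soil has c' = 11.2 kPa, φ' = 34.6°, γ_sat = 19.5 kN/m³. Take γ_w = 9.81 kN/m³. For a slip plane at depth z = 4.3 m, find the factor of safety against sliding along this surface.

FS = 0.82

With seepage parallel to the slope and the water table at the surface, the effective normal stress on the slip plane uses the buoyant unit weight γ' = γ_sat − γ_w while the driving shear stress uses γ_sat:
FS = [c' + γ' z cos²β tanφ'] / [γ_sat z sinβ cosβ]
γ' = 19.5 − 9.81 = 9.69 kN/m³
Numerator = 11.2 + 9.69·4.3·cos²32.9°·tan34.6° = 11.2 + 9.69·4.3·0.7050·0.6899 = 31.464 kPa
Denominator = 19.5·4.3·sin32.9°·cos32.9° = 19.5·4.3·0.5432·0.8396 = 38.241 kPa
FS = 31.464 / 38.241 = 0.823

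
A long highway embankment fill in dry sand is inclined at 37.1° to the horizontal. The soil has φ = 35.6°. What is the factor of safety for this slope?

FS = 0.95

For a dry cohesionless infinite slope the factor of safety is FS = tanφ / tanβ.
FS = tan35.6° / tan37.1° = 0.7159 / 0.7563 = 0.947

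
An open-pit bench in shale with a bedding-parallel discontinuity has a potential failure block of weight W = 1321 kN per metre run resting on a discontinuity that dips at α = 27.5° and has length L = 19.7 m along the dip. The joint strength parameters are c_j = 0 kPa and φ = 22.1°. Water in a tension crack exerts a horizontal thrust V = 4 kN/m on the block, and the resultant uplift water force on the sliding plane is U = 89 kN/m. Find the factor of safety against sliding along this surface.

FS = 0.72

Resolving the block weight along and normal to the plane and applying the Mohr–Coulomb strength on the joint:
N' = W cosα − U − V sinα = 1321·cos27.5° − 89 − 4·sin27.5° = 1080.9 kN/m
Driving force T = W sinα + V cosα = 1321·sin27.5° + 4·cos27.5° = 613.5 kN/m
Resisting force R = c_j·L + N'·tanφ = 0·19.7 + 1080.9·tan22.1° = 0.0 + 438.9 = 438.9 kN/m
FS = R / T = 438.9 / 613.5 = 0.715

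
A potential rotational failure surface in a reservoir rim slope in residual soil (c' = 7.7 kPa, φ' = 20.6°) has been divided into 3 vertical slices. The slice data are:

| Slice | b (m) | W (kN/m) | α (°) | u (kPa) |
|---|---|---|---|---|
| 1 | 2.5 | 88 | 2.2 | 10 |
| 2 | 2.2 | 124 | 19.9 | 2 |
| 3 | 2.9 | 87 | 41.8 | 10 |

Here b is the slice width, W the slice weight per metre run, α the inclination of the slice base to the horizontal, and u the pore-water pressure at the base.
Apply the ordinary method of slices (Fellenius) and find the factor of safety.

FS = 1.38

Ordinary method of slices: FS = Σ[c'·Δl_i + (W_i cosα_i − u_i·Δl_i)·tanφ'] / Σ W_i sinα_i, with Δl_i = b_i / cosα_i.
Slice 1: Δl = 2.5/cos2.2° = 2.502 m; N'_1 = 88·cos2.2° − 10·2.502 = 62.9; c'Δl = 19.26; W sinα = 3.4
Slice 2: Δl = 2.2/cos19.9° = 2.340 m; N'_2 = 124·cos19.9° − 2·2.340 = 111.9; c'Δl = 18.02; W sinα = 42.2
Slice 3: Δl = 2.9/cos41.8° = 3.890 m; N'_3 = 87·cos41.8° − 10·3.890 = 26.0; c'Δl = 29.95; W sinα = 58.0
Σc'Δl = 67.2 kN/m; ΣN' = 200.8 kN/m; ΣW sinα = 103.6 kN/m
Resisting = 67.2 + 200.8·tan20.6° = 67.2 + 75.5 = 142.7 kN/m
FS = 142.7 / 103.6 = 1.378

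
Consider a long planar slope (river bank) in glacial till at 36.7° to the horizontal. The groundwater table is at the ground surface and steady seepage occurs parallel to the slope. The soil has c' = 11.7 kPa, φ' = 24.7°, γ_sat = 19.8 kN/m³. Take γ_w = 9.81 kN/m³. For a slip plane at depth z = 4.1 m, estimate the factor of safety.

With seepage parallel to the slope and the water table at the surface, the effective normal stress on the slip plane uses the buoyant unit weight γ' = γ_sat − γ_w while the driving shear stress uses γ_sat:
FS = [c' + γ' z cos²β tanφ'] / [γ_sat z sinβ cosβ]
γ' = 19.8 − 9.81 = 9.99 kN/m³
Numerator = 11.7 + 9.99·4.1·cos²36.7°·tan24.7° = 11.7 + 9.99·4.1·0.6428·0.4599 = 23.811 kPa
Denominator = 19.8·4.1·sin36.7°·cos36.7° = 19.8·4.1·0.5976·0.8018 = 38.898 kPa
FS = 23.811 / 38.898 = 0.612

FS = 0.61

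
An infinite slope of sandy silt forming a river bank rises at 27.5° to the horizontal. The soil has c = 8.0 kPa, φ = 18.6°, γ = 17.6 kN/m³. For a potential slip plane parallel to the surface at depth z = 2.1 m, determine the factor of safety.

For an infinite slope with a slip plane parallel to the surface (no pore pressure): FS = [c + γz cos²β tanφ] / [γz sinβ cosβ].
γz = 17.6·2.1 = 36.96 kN/m²
Numerator = 8.0 + 36.96·cos²27.5°·tan18.6° = 8.0 + 36.96·0.7868·0.3365 = 17.786 kPa
Denominator = 36.96·sin27.5°·cos27.5° = 36.96·0.4617·0.8870 = 15.138 kPa
FS = 17.786 / 15.138 = 1.175

FS = 1.17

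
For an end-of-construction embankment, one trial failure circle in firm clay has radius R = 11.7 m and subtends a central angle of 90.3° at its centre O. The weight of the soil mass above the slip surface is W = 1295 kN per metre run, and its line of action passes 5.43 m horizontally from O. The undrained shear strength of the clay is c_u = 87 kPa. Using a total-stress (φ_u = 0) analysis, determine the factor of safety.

FS = 2.67

Taking moments about the centre O, the resisting moment is provided by the undrained shear strength acting along the arc:
Arc length L_a = R·θ = 11.7·(90.3°·π/180) = 11.7·1.5760 = 18.44 m
M_R = c_u·L_a·R = 87·18.44·11.7 = 18769.6 kN·m/m
M_D = W·d = 1295·5.43 = 7031.8 kN·m/m
FS = M_R / M_D = 18769.6 / 7031.8 = 2.669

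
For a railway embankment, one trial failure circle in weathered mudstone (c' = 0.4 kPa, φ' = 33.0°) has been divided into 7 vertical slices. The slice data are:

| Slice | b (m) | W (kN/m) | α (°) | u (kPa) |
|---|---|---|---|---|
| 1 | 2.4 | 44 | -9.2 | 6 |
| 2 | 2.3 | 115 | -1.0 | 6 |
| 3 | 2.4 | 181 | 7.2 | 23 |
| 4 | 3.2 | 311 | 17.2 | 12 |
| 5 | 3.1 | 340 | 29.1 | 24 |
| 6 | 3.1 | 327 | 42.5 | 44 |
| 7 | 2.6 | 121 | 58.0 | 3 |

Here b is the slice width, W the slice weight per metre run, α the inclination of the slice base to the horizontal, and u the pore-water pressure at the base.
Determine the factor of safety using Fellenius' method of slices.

FS = 0.92

Ordinary method of slices: FS = Σ[c'·Δl_i + (W_i cosα_i − u_i·Δl_i)·tanφ'] / Σ W_i sinα_i, with Δl_i = b_i / cosα_i.
Slice 1: Δl = 2.4/cos(-9.2°) = 2.431 m; N'_1 = 44·cos(-9.2°) − 6·2.431 = 28.8; c'Δl = 0.97; W sinα = -7.0
Slice 2: Δl = 2.3/cos(-1.0°) = 2.300 m; N'_2 = 115·cos(-1.0°) − 6·2.300 = 101.2; c'Δl = 0.92; W sinα = -2.0
Slice 3: Δl = 2.4/cos7.2° = 2.419 m; N'_3 = 181·cos7.2° − 23·2.419 = 123.9; c'Δl = 0.97; W sinα = 22.7
Slice 4: Δl = 3.2/cos17.2° = 3.350 m; N'_4 = 311·cos17.2° − 12·3.350 = 256.9; c'Δl = 1.34; W sinα = 92.0
Slice 5: Δl = 3.1/cos29.1° = 3.548 m; N'_5 = 340·cos29.1° − 24·3.548 = 211.9; c'Δl = 1.42; W sinα = 165.4
Slice 6: Δl = 3.1/cos42.5° = 4.205 m; N'_6 = 327·cos42.5° − 44·4.205 = 56.1; c'Δl = 1.68; W sinα = 220.9
Slice 7: Δl = 2.6/cos58.0° = 4.906 m; N'_7 = 121·cos58.0° − 3·4.906 = 49.4; c'Δl = 1.96; W sinα = 102.6
Σc'Δl = 9.3 kN/m; ΣN' = 828.3 kN/m; ΣW sinα = 594.5 kN/m
Resisting = 9.3 + 828.3·tan33.0° = 9.3 + 537.9 = 547.2 kN/m
FS = 547.2 / 594.5 = 0.920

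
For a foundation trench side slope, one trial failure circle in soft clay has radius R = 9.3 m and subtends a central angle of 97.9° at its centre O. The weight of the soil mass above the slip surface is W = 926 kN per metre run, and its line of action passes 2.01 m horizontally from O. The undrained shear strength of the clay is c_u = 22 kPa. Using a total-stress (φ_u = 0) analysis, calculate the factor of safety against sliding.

FS = 1.75

Taking moments about the centre O, the resisting moment is provided by the undrained shear strength acting along the arc:
Arc length L_a = R·θ = 9.3·(97.9°·π/180) = 9.3·1.7087 = 15.89 m
M_R = c_u·L_a·R = 22·15.89·9.3 = 3251.2 kN·m/m
M_D = W·d = 926·2.01 = 1861.3 kN·m/m
FS = M_R / M_D = 3251.2 / 1861.3 = 1.747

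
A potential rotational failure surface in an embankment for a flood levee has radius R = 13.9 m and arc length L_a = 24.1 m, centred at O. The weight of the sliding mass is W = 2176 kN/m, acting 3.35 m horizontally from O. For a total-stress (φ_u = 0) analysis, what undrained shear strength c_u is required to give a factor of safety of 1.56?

c_u = 33.9 kPa

FS = c_u·L_a·R / (W·d), so c_u = FS·W·d / (L_a·R).
c_u = 1.56·2176·3.35 / (24.10·13.9) = 11371.8 / 334.99 = 33.95 kPa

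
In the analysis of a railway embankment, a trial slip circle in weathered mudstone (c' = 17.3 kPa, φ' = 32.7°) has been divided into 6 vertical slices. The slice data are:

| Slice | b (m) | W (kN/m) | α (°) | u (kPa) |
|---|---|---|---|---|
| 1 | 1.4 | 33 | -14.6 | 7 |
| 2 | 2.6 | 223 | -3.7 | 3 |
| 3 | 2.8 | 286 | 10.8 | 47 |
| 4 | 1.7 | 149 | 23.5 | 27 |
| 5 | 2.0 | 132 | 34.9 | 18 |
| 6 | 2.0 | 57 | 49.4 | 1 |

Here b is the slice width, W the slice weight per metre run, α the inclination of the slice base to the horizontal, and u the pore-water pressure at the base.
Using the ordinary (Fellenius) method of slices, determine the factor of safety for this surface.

FS = 2.93

Ordinary method of slices: FS = Σ[c'·Δl_i + (W_i cosα_i − u_i·Δl_i)·tanφ'] / Σ W_i sinα_i, with Δl_i = b_i / cosα_i.
Slice 1: Δl = 1.4/cos(-14.6°) = 1.447 m; N'_1 = 33·cos(-14.6°) − 7·1.447 = 21.8; c'Δl = 25.03; W sinα = -8.3
Slice 2: Δl = 2.6/cos(-3.7°) = 2.605 m; N'_2 = 223·cos(-3.7°) − 3·2.605 = 214.7; c'Δl = 45.07; W sinα = -14.4
Slice 3: Δl = 2.8/cos10.8° = 2.850 m; N'_3 = 286·cos10.8° − 47·2.850 = 147.0; c'Δl = 49.31; W sinα = 53.6
Slice 4: Δl = 1.7/cos23.5° = 1.854 m; N'_4 = 149·cos23.5° − 27·1.854 = 86.6; c'Δl = 32.07; W sinα = 59.4
Slice 5: Δl = 2.0/cos34.9° = 2.439 m; N'_5 = 132·cos34.9° − 18·2.439 = 64.4; c'Δl = 42.19; W sinα = 75.5
Slice 6: Δl = 2.0/cos49.4° = 3.073 m; N'_6 = 57·cos49.4° − 1·3.073 = 34.0; c'Δl = 53.17; W sinα = 43.3
Σc'Δl = 246.8 kN/m; ΣN' = 568.5 kN/m; ΣW sinα = 209.1 kN/m
Resisting = 246.8 + 568.5·tan32.7° = 246.8 + 364.9 = 611.8 kN/m
FS = 611.8 / 209.1 = 2.926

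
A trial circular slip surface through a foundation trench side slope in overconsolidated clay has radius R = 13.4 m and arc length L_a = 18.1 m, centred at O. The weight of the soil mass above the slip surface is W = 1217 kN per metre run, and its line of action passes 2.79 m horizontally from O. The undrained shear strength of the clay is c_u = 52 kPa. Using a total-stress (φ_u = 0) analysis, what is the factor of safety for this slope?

Taking moments about the centre O, the resisting moment is provided by the undrained shear strength acting along the arc:
M_R = c_u·L_a·R = 52·18.10·13.4 = 12612.1 kN·m/m
M_D = W·d = 1217·2.79 = 3395.4 kN·m/m
FS = M_R / M_D = 12612.1 / 3395.4 = 3.714

FS = 3.71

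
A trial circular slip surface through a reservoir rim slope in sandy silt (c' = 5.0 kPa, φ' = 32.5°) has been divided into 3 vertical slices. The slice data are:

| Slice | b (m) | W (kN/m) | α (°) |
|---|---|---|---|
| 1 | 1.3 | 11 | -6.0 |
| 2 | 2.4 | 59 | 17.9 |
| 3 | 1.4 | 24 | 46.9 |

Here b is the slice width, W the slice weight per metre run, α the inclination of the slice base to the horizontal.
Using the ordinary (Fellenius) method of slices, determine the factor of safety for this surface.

Ordinary method of slices: FS = Σ[c'·Δl_i + (W_i cosα_i)·tanφ'] / Σ W_i sinα_i, with Δl_i = b_i / cosα_i.
Slice 1: Δl = 1.3/cos(-6.0°) = 1.307 m; N'_1 = 11·cos(-6.0°) = 10.9; c'Δl = 6.54; W sinα = -1.1
Slice 2: Δl = 2.4/cos17.9° = 2.522 m; N'_2 = 59·cos17.9° = 56.1; c'Δl = 12.61; W sinα = 18.1
Slice 3: Δl = 1.4/cos46.9° = 2.049 m; N'_3 = 24·cos46.9° = 16.4; c'Δl = 10.24; W sinα = 17.5
Σc'Δl = 29.4 kN/m; ΣN' = 83.5 kN/m; ΣW sinα = 34.5 kN/m
Resisting = 29.4 + 83.5·tan32.5° = 29.4 + 53.2 = 82.6 kN/m
FS = 82.6 / 34.5 = 2.393

FS = 2.39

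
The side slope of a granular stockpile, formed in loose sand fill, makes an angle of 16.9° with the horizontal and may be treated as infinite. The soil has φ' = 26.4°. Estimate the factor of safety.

FS = 1.63

For a dry cohesionless infinite slope the factor of safety is FS = tanφ' / tanβ.
FS = tan26.4° / tan16.9° = 0.4964 / 0.3038 = 1.634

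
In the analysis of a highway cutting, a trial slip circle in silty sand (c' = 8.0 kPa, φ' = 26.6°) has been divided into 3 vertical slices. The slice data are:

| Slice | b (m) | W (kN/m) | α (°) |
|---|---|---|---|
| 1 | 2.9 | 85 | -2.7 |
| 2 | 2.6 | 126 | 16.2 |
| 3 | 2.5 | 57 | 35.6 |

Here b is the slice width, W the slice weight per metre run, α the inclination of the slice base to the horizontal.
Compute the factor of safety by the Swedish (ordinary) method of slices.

FS = 3.04

Ordinary method of slices: FS = Σ[c'·Δl_i + (W_i cosα_i)·tanφ'] / Σ W_i sinα_i, with Δl_i = b_i / cosα_i.
Slice 1: Δl = 2.9/cos(-2.7°) = 2.903 m; N'_1 = 85·cos(-2.7°) = 84.9; c'Δl = 23.23; W sinα = -4.0
Slice 2: Δl = 2.6/cos16.2° = 2.708 m; N'_2 = 126·cos16.2° = 121.0; c'Δl = 21.66; W sinα = 35.2
Slice 3: Δl = 2.5/cos35.6° = 3.075 m; N'_3 = 57·cos35.6° = 46.3; c'Δl = 24.60; W sinα = 33.2
Σc'Δl = 69.5 kN/m; ΣN' = 252.2 kN/m; ΣW sinα = 64.3 kN/m
Resisting = 69.5 + 252.2·tan26.6° = 69.5 + 126.3 = 195.8 kN/m
FS = 195.8 / 64.3 = 3.044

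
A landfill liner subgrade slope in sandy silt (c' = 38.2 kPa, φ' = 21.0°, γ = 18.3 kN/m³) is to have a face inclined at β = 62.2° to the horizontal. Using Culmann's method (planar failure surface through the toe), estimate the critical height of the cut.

Culmann's analysis gives the critical failure plane at α_cr = (β + φ')/2 = (62.2 + 21.0)/2 = 41.6°, and the critical height
H_c = (4c'/γ) · sinβ cosφ' / [1 − cos(β − φ')]
    = (4·38.2/18.3) · sin62.2°·cos21.0° / [1 − cos(41.2°)]
    = 8.350 · 0.8846·0.9336 / [1 − 0.7524]
    = 8.350 · 0.8258 / 0.2476
    = 27.85 m

H_c = 27.85 m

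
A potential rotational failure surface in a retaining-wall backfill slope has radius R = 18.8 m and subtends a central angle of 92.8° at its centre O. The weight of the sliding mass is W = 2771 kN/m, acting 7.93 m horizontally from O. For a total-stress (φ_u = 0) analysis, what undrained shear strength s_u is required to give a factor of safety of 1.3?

s_u = 49.9 kPa

FS = s_u·L_a·R / (W·d), so s_u = FS·W·d / (L_a·R).
Arc length L_a = R·θ = 18.8·(92.8°·π/180) = 18.8·1.6197 = 30.45 m
s_u = 1.3·2771·7.93 / (30.45·18.8) = 28566.2 / 572.45 = 49.90 kPa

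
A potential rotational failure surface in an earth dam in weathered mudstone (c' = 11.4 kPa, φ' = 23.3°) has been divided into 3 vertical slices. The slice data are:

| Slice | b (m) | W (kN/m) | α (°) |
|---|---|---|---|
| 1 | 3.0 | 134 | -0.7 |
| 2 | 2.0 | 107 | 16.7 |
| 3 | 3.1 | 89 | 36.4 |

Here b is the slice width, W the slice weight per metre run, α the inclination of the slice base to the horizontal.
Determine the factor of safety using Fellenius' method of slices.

FS = 2.86

Ordinary method of slices: FS = Σ[c'·Δl_i + (W_i cosα_i)·tanφ'] / Σ W_i sinα_i, with Δl_i = b_i / cosα_i.
Slice 1: Δl = 3.0/cos(-0.7°) = 3.000 m; N'_1 = 134·cos(-0.7°) = 134.0; c'Δl = 34.20; W sinα = -1.6
Slice 2: Δl = 2.0/cos16.7° = 2.088 m; N'_2 = 107·cos16.7° = 102.5; c'Δl = 23.80; W sinα = 30.7
Slice 3: Δl = 3.1/cos36.4° = 3.851 m; N'_3 = 89·cos36.4° = 71.6; c'Δl = 43.91; W sinα = 52.8
Σc'Δl = 101.9 kN/m; ΣN' = 308.1 kN/m; ΣW sinα = 81.9 kN/m
Resisting = 101.9 + 308.1·tan23.3° = 101.9 + 132.7 = 234.6 kN/m
FS = 234.6 / 81.9 = 2.864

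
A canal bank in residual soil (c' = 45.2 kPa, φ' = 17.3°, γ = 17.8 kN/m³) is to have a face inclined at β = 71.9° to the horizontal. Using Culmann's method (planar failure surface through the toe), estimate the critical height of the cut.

Culmann's analysis gives the critical failure plane at α_cr = (β + φ')/2 = (71.9 + 17.3)/2 = 44.6°, and the critical height
H_c = (4c'/γ) · sinβ cosφ' / [1 − cos(β − φ')]
    = (4·45.2/17.8) · sin71.9°·cos17.3° / [1 − cos(54.6°)]
    = 10.157 · 0.9505·0.9548 / [1 − 0.5793]
    = 10.157 · 0.9075 / 0.4207
    = 21.91 m

H_c = 21.91 m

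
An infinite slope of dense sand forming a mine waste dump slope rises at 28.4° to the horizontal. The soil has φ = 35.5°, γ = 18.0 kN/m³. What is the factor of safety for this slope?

FS = 1.32

For a dry cohesionless infinite slope the factor of safety is FS = tanφ / tanβ.
FS = tan35.5° / tan28.4° = 0.7133 / 0.5407 = 1.319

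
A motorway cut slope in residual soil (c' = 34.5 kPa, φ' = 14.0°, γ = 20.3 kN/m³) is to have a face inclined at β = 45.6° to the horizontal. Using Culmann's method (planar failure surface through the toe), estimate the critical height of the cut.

H_c = 31.78 m

Culmann's analysis gives the critical failure plane at α_cr = (β + φ')/2 = (45.6 + 14.0)/2 = 29.8°, and the critical height
H_c = (4c'/γ) · sinβ cosφ' / [1 − cos(β − φ')]
    = (4·34.5/20.3) · sin45.6°·cos14.0° / [1 − cos(31.6°)]
    = 6.798 · 0.7145·0.9703 / [1 − 0.8517]
    = 6.798 · 0.6932 / 0.1483
    = 31.78 m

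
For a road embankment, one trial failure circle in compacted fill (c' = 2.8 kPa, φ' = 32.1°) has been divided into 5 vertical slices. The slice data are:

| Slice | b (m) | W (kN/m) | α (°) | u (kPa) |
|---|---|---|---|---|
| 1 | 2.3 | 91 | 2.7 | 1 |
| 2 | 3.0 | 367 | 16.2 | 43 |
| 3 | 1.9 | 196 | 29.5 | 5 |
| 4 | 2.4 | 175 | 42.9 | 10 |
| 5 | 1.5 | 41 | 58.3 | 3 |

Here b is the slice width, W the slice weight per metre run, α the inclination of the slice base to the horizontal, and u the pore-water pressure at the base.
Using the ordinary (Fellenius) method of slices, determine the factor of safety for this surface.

FS = 1.12

Ordinary method of slices: FS = Σ[c'·Δl_i + (W_i cosα_i − u_i·Δl_i)·tanφ'] / Σ W_i sinα_i, with Δl_i = b_i / cosα_i.
Slice 1: Δl = 2.3/cos2.7° = 2.303 m; N'_1 = 91·cos2.7° − 1·2.303 = 88.6; c'Δl = 6.45; W sinα = 4.3
Slice 2: Δl = 3.0/cos16.2° = 3.124 m; N'_2 = 367·cos16.2° − 43·3.124 = 218.1; c'Δl = 8.75; W sinα = 102.4
Slice 3: Δl = 1.9/cos29.5° = 2.183 m; N'_3 = 196·cos29.5° − 5·2.183 = 159.7; c'Δl = 6.11; W sinα = 96.5
Slice 4: Δl = 2.4/cos42.9° = 3.276 m; N'_4 = 175·cos42.9° − 10·3.276 = 95.4; c'Δl = 9.17; W sinα = 119.1
Slice 5: Δl = 1.5/cos58.3° = 2.855 m; N'_5 = 41·cos58.3° − 3·2.855 = 13.0; c'Δl = 7.99; W sinα = 34.9
Σc'Δl = 38.5 kN/m; ΣN' = 574.8 kN/m; ΣW sinα = 357.2 kN/m
Resisting = 38.5 + 574.8·tan32.1° = 38.5 + 360.6 = 399.0 kN/m
FS = 399.0 / 357.2 = 1.117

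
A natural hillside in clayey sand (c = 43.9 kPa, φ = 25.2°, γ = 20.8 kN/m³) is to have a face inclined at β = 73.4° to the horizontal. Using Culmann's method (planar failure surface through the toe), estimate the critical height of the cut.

H_c = 21.95 m

Culmann's analysis gives the critical failure plane at α_cr = (β + φ)/2 = (73.4 + 25.2)/2 = 49.3°, and the critical height
H_c = (4c/γ) · sinβ cosφ / [1 − cos(β − φ)]
    = (4·43.9/20.8) · sin73.4°·cos25.2° / [1 − cos(48.2°)]
    = 8.442 · 0.9583·0.9048 / [1 − 0.6665]
    = 8.442 · 0.8671 / 0.3335
    = 21.95 m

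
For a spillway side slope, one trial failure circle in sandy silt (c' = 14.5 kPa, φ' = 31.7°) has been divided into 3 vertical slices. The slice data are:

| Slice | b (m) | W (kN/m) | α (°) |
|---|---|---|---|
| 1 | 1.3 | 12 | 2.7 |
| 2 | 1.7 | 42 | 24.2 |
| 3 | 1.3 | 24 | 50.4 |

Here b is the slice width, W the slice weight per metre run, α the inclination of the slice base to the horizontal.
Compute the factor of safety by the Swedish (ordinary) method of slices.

FS = 3.20

Ordinary method of slices: FS = Σ[c'·Δl_i + (W_i cosα_i)·tanφ'] / Σ W_i sinα_i, with Δl_i = b_i / cosα_i.
Slice 1: Δl = 1.3/cos2.7° = 1.301 m; N'_1 = 12·cos2.7° = 12.0; c'Δl = 18.87; W sinα = 0.6
Slice 2: Δl = 1.7/cos24.2° = 1.864 m; N'_2 = 42·cos24.2° = 38.3; c'Δl = 27.02; W sinα = 17.2
Slice 3: Δl = 1.3/cos50.4° = 2.039 m; N'_3 = 24·cos50.4° = 15.3; c'Δl = 29.57; W sinα = 18.5
Σc'Δl = 75.5 kN/m; ΣN' = 65.6 kN/m; ΣW sinα = 36.3 kN/m
Resisting = 75.5 + 65.6·tan31.7° = 75.5 + 40.5 = 116.0 kN/m
FS = 116.0 / 36.3 = 3.197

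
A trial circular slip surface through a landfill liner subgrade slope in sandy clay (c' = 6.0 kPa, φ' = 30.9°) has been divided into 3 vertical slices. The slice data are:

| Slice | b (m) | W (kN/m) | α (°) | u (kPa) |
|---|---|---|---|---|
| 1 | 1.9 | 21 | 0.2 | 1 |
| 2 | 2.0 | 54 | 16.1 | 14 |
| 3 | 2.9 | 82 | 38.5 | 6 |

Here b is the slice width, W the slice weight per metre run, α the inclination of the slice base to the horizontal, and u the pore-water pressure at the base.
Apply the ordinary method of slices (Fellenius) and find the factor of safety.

Ordinary method of slices: FS = Σ[c'·Δl_i + (W_i cosα_i − u_i·Δl_i)·tanφ'] / Σ W_i sinα_i, with Δl_i = b_i / cosα_i.
Slice 1: Δl = 1.9/cos0.2° = 1.900 m; N'_1 = 21·cos0.2° − 1·1.900 = 19.1; c'Δl = 11.40; W sinα = 0.1
Slice 2: Δl = 2.0/cos16.1° = 2.082 m; N'_2 = 54·cos16.1° − 14·2.082 = 22.7; c'Δl = 12.49; W sinα = 15.0
Slice 3: Δl = 2.9/cos38.5° = 3.706 m; N'_3 = 82·cos38.5° − 6·3.706 = 41.9; c'Δl = 22.23; W sinα = 51.0
Σc'Δl = 46.1 kN/m; ΣN' = 83.8 kN/m; ΣW sinα = 66.1 kN/m
Resisting = 46.1 + 83.8·tan30.9° = 46.1 + 50.1 = 96.3 kN/m
FS = 96.3 / 66.1 = 1.456

FS = 1.46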